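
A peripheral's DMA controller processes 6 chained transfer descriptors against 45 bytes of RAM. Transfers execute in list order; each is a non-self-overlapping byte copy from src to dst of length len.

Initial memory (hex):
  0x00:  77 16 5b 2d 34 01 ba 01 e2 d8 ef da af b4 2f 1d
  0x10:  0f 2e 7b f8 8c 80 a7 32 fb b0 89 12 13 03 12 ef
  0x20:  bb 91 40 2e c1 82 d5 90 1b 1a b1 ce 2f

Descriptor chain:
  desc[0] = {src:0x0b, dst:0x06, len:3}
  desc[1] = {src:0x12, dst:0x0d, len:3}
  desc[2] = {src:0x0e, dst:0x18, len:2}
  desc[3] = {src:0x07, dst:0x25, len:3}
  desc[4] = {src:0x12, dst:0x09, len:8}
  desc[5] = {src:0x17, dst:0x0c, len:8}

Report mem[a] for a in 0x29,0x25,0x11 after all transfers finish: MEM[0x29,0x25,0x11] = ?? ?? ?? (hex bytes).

MEM[0x29,0x25,0x11] = 1a af 13

#0 dst[0x06+3] := {0xda,0xaf,0xb4}
#1 dst[0x0d+3] := {0x7b,0xf8,0x8c}
#2 dst[0x18+2] := {0xf8,0x8c}
#3 dst[0x25+3] := {0xaf,0xb4,0xd8}
#4 dst[0x09+8] := {0x7b,0xf8,0x8c,0x80,0xa7,0x32,0xf8,0x8c}
#5 dst[0x0c+8] := {0x32,0xf8,0x8c,0x89,0x12,0x13,0x03,0x12}
query mem[0x29]=0x1a, mem[0x25]=0xaf, mem[0x11]=0x13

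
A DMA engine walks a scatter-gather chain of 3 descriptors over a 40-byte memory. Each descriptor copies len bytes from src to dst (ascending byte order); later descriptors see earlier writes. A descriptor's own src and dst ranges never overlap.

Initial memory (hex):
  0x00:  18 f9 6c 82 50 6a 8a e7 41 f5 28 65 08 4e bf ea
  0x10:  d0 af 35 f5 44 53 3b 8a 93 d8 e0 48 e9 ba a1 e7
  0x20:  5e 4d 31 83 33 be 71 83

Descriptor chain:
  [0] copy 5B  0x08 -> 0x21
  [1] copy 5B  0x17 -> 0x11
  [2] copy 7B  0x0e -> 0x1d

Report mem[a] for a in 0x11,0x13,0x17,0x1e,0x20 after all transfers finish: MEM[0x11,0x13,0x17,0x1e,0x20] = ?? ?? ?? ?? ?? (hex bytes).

MEM[0x11,0x13,0x17,0x1e,0x20] = 8a d8 8a ea 8a

  after D0: wrote 5B at 0x21 = 41f5286508
  after D1: wrote 5B at 0x11 = 8a93d8e048
  after D2: wrote 7B at 0x1d = bfead08a93d8e0
query mem[0x11]=0x8a, mem[0x13]=0xd8, mem[0x17]=0x8a, mem[0x1e]=0xea, mem[0x20]=0x8a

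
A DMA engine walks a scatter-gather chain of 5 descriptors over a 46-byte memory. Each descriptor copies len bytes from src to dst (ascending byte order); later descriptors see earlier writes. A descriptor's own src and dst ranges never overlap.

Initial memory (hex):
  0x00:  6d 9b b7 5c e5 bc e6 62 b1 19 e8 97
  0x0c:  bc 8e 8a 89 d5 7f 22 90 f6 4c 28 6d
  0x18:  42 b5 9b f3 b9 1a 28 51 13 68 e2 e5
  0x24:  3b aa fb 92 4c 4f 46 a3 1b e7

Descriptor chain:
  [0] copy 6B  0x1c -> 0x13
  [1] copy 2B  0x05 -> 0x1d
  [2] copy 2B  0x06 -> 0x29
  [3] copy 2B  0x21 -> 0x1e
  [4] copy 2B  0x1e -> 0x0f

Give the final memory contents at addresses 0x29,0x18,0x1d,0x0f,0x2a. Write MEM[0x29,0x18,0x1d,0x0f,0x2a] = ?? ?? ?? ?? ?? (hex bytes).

MEM[0x29,0x18,0x1d,0x0f,0x2a] = e6 68 bc 68 62

[0] 0x1c->0x13 len=6 : b9 1a 28 51 13 68
[1] 0x05->0x1d len=2 : bc e6
[2] 0x06->0x29 len=2 : e6 62
[3] 0x21->0x1e len=2 : 68 e2
[4] 0x1e->0x0f len=2 : 68 e2
query mem[0x29]=0xe6, mem[0x18]=0x68, mem[0x1d]=0xbc, mem[0x0f]=0x68, mem[0x2a]=0x62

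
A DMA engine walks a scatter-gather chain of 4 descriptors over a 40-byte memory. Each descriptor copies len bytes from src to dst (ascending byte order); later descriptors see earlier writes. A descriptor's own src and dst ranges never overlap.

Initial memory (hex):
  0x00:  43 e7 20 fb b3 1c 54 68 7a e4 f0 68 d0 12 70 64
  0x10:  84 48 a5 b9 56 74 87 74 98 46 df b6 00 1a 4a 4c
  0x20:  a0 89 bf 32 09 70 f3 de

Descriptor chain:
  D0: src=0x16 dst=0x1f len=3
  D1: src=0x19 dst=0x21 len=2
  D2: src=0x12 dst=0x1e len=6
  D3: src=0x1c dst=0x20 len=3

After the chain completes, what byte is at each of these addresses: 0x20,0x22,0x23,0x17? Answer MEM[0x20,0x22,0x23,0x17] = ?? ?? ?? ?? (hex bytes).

D0: mem[0x1f..0x21] <- [87 74 98]
D1: mem[0x21..0x22] <- [46 df]
D2: mem[0x1e..0x23] <- [a5 b9 56 74 87 74]
D3: mem[0x20..0x22] <- [00 1a a5]
query mem[0x20]=0x00, mem[0x22]=0xa5, mem[0x23]=0x74, mem[0x17]=0x74

MEM[0x20,0x22,0x23,0x17] = 00 a5 74 74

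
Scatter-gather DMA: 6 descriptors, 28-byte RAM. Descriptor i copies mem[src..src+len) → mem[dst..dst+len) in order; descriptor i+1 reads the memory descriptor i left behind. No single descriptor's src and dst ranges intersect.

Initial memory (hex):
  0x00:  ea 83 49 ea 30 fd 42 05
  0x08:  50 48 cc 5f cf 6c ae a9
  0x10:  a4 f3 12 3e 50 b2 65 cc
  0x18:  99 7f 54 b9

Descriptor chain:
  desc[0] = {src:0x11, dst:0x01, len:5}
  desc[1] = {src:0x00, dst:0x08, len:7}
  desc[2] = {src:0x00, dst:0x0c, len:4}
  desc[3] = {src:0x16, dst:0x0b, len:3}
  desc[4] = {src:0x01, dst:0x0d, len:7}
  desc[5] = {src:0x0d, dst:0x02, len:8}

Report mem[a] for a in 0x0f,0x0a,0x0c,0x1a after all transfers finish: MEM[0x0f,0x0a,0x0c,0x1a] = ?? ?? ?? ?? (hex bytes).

MEM[0x0f,0x0a,0x0c,0x1a] = 3e 12 cc 54

D0: mem[0x01..0x05] <- [f3 12 3e 50 b2]
D1: mem[0x08..0x0e] <- [ea f3 12 3e 50 b2 42]
D2: mem[0x0c..0x0f] <- [ea f3 12 3e]
D3: mem[0x0b..0x0d] <- [65 cc 99]
D4: mem[0x0d..0x13] <- [f3 12 3e 50 b2 42 05]
D5: mem[0x02..0x09] <- [f3 12 3e 50 b2 42 05 50]
query mem[0x0f]=0x3e, mem[0x0a]=0x12, mem[0x0c]=0xcc, mem[0x1a]=0x54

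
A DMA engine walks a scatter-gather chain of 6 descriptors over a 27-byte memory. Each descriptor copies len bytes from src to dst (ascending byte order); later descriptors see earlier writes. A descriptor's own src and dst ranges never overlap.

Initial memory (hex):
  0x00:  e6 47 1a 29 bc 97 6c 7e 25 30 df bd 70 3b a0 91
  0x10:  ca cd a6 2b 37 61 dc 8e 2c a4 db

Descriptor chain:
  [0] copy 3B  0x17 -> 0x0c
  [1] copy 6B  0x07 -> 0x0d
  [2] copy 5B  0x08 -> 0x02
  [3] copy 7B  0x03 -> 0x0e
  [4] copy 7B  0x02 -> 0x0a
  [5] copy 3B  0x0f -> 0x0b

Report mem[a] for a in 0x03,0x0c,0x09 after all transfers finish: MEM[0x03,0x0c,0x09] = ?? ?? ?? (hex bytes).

MEM[0x03,0x0c,0x09] = 30 25 30

#0 dst[0x0c+3] := {0x8e,0x2c,0xa4}
#1 dst[0x0d+6] := {0x7e,0x25,0x30,0xdf,0xbd,0x8e}
#2 dst[0x02+5] := {0x25,0x30,0xdf,0xbd,0x8e}
#3 dst[0x0e+7] := {0x30,0xdf,0xbd,0x8e,0x7e,0x25,0x30}
#4 dst[0x0a+7] := {0x25,0x30,0xdf,0xbd,0x8e,0x7e,0x25}
#5 dst[0x0b+3] := {0x7e,0x25,0x8e}
query mem[0x03]=0x30, mem[0x0c]=0x25, mem[0x09]=0x30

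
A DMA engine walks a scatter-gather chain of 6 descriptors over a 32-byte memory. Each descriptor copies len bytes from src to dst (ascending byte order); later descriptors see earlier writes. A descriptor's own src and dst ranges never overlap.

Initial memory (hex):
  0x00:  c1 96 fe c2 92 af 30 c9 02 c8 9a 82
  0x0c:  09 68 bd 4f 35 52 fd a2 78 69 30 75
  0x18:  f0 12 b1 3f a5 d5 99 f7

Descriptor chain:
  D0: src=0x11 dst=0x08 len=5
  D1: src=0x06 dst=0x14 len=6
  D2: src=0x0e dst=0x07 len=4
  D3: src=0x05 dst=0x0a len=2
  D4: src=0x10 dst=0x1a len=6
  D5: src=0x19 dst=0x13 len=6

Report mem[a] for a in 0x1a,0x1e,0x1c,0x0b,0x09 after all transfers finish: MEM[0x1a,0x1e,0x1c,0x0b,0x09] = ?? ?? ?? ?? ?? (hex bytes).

  after D0: wrote 5B at 0x08 = 52fda27869
  after D1: wrote 6B at 0x14 = 30c952fda278
  after D2: wrote 4B at 0x07 = bd4f3552
  after D3: wrote 2B at 0x0a = af30
  after D4: wrote 6B at 0x1a = 3552fda230c9
  after D5: wrote 6B at 0x13 = 783552fda230
query mem[0x1a]=0x35, mem[0x1e]=0x30, mem[0x1c]=0xfd, mem[0x0b]=0x30, mem[0x09]=0x35

MEM[0x1a,0x1e,0x1c,0x0b,0x09] = 35 30 fd 30 35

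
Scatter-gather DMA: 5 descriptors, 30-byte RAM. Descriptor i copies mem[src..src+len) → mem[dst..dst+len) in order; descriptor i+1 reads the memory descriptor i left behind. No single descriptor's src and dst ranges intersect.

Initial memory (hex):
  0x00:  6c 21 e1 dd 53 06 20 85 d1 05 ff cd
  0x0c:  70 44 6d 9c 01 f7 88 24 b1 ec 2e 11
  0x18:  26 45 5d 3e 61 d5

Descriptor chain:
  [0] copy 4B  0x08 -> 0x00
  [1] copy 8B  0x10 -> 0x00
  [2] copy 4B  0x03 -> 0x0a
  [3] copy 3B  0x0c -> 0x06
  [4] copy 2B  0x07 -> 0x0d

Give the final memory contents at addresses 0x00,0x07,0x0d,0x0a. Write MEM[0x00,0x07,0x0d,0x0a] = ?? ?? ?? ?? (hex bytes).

MEM[0x00,0x07,0x0d,0x0a] = 01 2e 2e 24

D0: mem[0x00..0x03] <- [d1 05 ff cd]
D1: mem[0x00..0x07] <- [01 f7 88 24 b1 ec 2e 11]
D2: mem[0x0a..0x0d] <- [24 b1 ec 2e]
D3: mem[0x06..0x08] <- [ec 2e 6d]
D4: mem[0x0d..0x0e] <- [2e 6d]
query mem[0x00]=0x01, mem[0x07]=0x2e, mem[0x0d]=0x2e, mem[0x0a]=0x24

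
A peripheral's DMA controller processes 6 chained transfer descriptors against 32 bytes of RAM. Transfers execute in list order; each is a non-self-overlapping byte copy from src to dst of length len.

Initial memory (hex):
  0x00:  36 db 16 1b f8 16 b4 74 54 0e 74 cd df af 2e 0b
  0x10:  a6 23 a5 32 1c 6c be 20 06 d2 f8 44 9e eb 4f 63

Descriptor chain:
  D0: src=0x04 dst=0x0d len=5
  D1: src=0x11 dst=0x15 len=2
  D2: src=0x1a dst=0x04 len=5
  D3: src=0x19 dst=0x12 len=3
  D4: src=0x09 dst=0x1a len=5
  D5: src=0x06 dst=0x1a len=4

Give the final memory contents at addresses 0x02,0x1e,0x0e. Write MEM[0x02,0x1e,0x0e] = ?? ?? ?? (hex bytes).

MEM[0x02,0x1e,0x0e] = 16 f8 16

#0 dst[0x0d+5] := {0xf8,0x16,0xb4,0x74,0x54}
#1 dst[0x15+2] := {0x54,0xa5}
#2 dst[0x04+5] := {0xf8,0x44,0x9e,0xeb,0x4f}
#3 dst[0x12+3] := {0xd2,0xf8,0x44}
#4 dst[0x1a+5] := {0x0e,0x74,0xcd,0xdf,0xf8}
#5 dst[0x1a+4] := {0x9e,0xeb,0x4f,0x0e}
query mem[0x02]=0x16, mem[0x1e]=0xf8, mem[0x0e]=0x16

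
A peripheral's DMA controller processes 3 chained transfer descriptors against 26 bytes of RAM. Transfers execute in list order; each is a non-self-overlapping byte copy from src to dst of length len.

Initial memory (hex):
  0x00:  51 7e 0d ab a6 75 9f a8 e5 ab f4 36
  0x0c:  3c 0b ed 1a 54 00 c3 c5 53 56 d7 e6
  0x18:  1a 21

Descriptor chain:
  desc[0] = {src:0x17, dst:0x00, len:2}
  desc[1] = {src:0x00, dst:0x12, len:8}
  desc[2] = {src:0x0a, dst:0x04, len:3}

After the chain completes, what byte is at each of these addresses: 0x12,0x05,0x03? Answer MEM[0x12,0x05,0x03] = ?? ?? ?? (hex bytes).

MEM[0x12,0x05,0x03] = e6 36 ab

#0 dst[0x00+2] := {0xe6,0x1a}
#1 dst[0x12+8] := {0xe6,0x1a,0x0d,0xab,0xa6,0x75,0x9f,0xa8}
#2 dst[0x04+3] := {0xf4,0x36,0x3c}
query mem[0x12]=0xe6, mem[0x05]=0x36, mem[0x03]=0xab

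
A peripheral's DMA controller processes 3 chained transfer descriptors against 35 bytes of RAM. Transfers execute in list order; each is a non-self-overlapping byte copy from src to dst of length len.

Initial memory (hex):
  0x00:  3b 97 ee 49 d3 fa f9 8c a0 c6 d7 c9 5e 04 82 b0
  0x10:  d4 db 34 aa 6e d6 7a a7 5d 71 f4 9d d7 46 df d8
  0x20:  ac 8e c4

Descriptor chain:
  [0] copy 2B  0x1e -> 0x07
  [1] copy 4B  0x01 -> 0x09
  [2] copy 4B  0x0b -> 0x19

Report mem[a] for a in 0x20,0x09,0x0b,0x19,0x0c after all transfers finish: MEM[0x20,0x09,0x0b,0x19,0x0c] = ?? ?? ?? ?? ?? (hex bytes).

[0] 0x1e->0x07 len=2 : df d8
[1] 0x01->0x09 len=4 : 97 ee 49 d3
[2] 0x0b->0x19 len=4 : 49 d3 04 82
query mem[0x20]=0xac, mem[0x09]=0x97, mem[0x0b]=0x49, mem[0x19]=0x49, mem[0x0c]=0xd3

MEM[0x20,0x09,0x0b,0x19,0x0c] = ac 97 49 49 d3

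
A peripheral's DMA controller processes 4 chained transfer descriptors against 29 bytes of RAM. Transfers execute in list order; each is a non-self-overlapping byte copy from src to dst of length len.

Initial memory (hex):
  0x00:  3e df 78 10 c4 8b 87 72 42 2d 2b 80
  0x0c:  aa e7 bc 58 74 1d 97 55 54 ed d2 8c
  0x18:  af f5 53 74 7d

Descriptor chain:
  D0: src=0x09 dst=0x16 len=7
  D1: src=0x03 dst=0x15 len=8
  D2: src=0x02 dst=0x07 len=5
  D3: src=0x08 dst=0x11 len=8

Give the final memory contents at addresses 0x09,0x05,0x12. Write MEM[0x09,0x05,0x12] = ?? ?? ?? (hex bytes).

[0] 0x09->0x16 len=7 : 2d 2b 80 aa e7 bc 58
[1] 0x03->0x15 len=8 : 10 c4 8b 87 72 42 2d 2b
[2] 0x02->0x07 len=5 : 78 10 c4 8b 87
[3] 0x08->0x11 len=8 : 10 c4 8b 87 aa e7 bc 58
query mem[0x09]=0xc4, mem[0x05]=0x8b, mem[0x12]=0xc4

MEM[0x09,0x05,0x12] = c4 8b c4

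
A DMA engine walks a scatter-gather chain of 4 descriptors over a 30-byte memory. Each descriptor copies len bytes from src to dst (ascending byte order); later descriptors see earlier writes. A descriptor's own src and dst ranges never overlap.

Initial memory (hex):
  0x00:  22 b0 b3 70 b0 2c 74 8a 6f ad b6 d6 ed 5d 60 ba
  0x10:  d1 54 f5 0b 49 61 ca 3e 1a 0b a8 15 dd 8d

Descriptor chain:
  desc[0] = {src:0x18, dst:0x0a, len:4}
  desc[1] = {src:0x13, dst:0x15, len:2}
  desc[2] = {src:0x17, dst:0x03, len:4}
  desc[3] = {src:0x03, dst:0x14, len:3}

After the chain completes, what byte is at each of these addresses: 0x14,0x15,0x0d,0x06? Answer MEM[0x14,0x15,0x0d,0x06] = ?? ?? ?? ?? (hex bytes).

MEM[0x14,0x15,0x0d,0x06] = 3e 1a 15 a8

#0 dst[0x0a+4] := {0x1a,0x0b,0xa8,0x15}
#1 dst[0x15+2] := {0x0b,0x49}
#2 dst[0x03+4] := {0x3e,0x1a,0x0b,0xa8}
#3 dst[0x14+3] := {0x3e,0x1a,0x0b}
query mem[0x14]=0x3e, mem[0x15]=0x1a, mem[0x0d]=0x15, mem[0x06]=0xa8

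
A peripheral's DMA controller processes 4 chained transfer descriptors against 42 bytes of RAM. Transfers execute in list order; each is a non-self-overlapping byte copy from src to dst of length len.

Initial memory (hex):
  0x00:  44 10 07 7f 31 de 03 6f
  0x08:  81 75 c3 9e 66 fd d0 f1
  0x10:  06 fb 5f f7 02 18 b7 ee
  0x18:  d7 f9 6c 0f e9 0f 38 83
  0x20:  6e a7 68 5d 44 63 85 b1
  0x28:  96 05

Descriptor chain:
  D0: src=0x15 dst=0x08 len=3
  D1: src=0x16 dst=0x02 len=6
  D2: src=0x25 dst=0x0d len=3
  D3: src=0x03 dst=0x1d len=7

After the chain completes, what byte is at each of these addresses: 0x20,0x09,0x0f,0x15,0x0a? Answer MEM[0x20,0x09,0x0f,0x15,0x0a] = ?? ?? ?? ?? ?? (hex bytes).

MEM[0x20,0x09,0x0f,0x15,0x0a] = 6c b7 b1 18 ee

D0: mem[0x08..0x0a] <- [18 b7 ee]
D1: mem[0x02..0x07] <- [b7 ee d7 f9 6c 0f]
D2: mem[0x0d..0x0f] <- [63 85 b1]
D3: mem[0x1d..0x23] <- [ee d7 f9 6c 0f 18 b7]
query mem[0x20]=0x6c, mem[0x09]=0xb7, mem[0x0f]=0xb1, mem[0x15]=0x18, mem[0x0a]=0xee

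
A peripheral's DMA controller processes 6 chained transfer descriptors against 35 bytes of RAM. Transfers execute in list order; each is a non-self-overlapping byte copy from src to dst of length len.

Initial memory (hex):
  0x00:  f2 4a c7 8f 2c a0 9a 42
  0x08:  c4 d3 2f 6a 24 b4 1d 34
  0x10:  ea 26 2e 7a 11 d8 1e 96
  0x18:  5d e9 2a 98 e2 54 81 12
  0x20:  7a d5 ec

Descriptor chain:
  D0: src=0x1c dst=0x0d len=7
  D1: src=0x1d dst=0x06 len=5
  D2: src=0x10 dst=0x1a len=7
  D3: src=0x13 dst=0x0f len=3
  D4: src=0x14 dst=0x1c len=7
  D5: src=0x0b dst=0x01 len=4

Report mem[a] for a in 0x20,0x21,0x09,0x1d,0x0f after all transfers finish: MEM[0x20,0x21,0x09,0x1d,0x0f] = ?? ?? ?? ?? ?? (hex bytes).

MEM[0x20,0x21,0x09,0x1d,0x0f] = 5d e9 7a d8 ec

#0 dst[0x0d+7] := {0xe2,0x54,0x81,0x12,0x7a,0xd5,0xec}
#1 dst[0x06+5] := {0x54,0x81,0x12,0x7a,0xd5}
#2 dst[0x1a+7] := {0x12,0x7a,0xd5,0xec,0x11,0xd8,0x1e}
#3 dst[0x0f+3] := {0xec,0x11,0xd8}
#4 dst[0x1c+7] := {0x11,0xd8,0x1e,0x96,0x5d,0xe9,0x12}
#5 dst[0x01+4] := {0x6a,0x24,0xe2,0x54}
query mem[0x20]=0x5d, mem[0x21]=0xe9, mem[0x09]=0x7a, mem[0x1d]=0xd8, mem[0x0f]=0xec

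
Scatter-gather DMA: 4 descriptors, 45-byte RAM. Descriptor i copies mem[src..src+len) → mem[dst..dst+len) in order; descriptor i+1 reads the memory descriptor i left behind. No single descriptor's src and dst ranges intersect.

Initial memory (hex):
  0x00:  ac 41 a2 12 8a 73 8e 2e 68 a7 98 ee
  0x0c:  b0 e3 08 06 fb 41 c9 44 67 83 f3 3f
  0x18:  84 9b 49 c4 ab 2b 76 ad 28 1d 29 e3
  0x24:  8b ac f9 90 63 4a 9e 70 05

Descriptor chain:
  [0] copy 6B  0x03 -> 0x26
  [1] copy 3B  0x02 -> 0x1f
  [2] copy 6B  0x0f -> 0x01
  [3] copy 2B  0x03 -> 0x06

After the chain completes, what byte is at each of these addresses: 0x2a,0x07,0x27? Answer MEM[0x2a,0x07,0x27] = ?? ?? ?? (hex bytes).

  after D0: wrote 6B at 0x26 = 128a738e2e68
  after D1: wrote 3B at 0x1f = a2128a
  after D2: wrote 6B at 0x01 = 06fb41c94467
  after D3: wrote 2B at 0x06 = 41c9
query mem[0x2a]=0x2e, mem[0x07]=0xc9, mem[0x27]=0x8a

MEM[0x2a,0x07,0x27] = 2e c9 8a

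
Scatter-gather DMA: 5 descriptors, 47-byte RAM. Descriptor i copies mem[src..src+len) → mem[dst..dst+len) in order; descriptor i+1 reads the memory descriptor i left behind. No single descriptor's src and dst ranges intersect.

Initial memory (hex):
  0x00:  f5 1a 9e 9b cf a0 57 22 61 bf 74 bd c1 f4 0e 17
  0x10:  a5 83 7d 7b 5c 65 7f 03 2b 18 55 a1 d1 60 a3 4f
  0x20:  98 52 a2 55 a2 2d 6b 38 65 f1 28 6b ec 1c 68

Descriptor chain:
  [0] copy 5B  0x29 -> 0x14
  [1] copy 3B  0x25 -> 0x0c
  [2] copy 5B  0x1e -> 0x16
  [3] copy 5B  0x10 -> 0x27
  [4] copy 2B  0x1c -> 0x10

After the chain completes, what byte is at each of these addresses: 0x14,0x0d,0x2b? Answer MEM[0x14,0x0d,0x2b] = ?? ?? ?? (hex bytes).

  after D0: wrote 5B at 0x14 = f1286bec1c
  after D1: wrote 3B at 0x0c = 2d6b38
  after D2: wrote 5B at 0x16 = a34f9852a2
  after D3: wrote 5B at 0x27 = a5837d7bf1
  after D4: wrote 2B at 0x10 = d160
query mem[0x14]=0xf1, mem[0x0d]=0x6b, mem[0x2b]=0xf1

MEM[0x14,0x0d,0x2b] = f1 6b f1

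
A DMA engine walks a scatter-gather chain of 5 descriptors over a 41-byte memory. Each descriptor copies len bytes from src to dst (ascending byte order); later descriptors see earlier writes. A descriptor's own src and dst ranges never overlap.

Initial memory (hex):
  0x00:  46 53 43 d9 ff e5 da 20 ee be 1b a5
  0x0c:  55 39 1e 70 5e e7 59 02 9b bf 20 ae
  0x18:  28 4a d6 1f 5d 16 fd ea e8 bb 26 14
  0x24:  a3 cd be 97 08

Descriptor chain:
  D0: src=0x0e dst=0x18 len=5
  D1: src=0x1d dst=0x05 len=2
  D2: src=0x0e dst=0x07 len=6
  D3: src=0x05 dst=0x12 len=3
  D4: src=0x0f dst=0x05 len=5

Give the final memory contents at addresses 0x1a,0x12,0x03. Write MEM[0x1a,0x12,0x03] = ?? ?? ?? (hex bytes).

#0 dst[0x18+5] := {0x1e,0x70,0x5e,0xe7,0x59}
#1 dst[0x05+2] := {0x16,0xfd}
#2 dst[0x07+6] := {0x1e,0x70,0x5e,0xe7,0x59,0x02}
#3 dst[0x12+3] := {0x16,0xfd,0x1e}
#4 dst[0x05+5] := {0x70,0x5e,0xe7,0x16,0xfd}
query mem[0x1a]=0x5e, mem[0x12]=0x16, mem[0x03]=0xd9

MEM[0x1a,0x12,0x03] = 5e 16 d9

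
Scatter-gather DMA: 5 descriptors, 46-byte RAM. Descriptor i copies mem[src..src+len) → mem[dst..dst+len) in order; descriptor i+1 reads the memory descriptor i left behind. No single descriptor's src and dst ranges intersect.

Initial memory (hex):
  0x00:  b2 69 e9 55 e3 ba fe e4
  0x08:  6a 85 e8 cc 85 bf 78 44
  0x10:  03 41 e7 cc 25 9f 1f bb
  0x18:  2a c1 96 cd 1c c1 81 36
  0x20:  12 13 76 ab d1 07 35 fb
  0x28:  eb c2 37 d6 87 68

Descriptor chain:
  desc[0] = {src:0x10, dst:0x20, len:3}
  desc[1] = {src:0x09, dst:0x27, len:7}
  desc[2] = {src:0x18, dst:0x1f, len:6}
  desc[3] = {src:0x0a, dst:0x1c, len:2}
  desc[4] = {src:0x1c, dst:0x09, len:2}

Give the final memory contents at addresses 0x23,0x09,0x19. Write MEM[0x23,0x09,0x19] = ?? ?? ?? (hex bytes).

  after D0: wrote 3B at 0x20 = 0341e7
  after D1: wrote 7B at 0x27 = 85e8cc85bf7844
  after D2: wrote 6B at 0x1f = 2ac196cd1cc1
  after D3: wrote 2B at 0x1c = e8cc
  after D4: wrote 2B at 0x09 = e8cc
query mem[0x23]=0x1c, mem[0x09]=0xe8, mem[0x19]=0xc1

MEM[0x23,0x09,0x19] = 1c e8 c1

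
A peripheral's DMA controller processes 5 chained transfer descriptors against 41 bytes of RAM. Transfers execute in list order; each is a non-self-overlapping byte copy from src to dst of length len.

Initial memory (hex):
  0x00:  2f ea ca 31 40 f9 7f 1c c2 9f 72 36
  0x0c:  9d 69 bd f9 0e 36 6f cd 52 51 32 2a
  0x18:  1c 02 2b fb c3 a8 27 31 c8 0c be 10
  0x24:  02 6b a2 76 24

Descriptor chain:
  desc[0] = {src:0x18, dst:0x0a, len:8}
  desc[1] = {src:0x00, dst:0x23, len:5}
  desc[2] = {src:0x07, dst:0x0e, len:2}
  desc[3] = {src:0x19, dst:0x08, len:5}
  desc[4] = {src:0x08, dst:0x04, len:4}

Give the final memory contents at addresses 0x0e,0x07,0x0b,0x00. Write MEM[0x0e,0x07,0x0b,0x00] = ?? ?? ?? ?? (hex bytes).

#0 dst[0x0a+8] := {0x1c,0x02,0x2b,0xfb,0xc3,0xa8,0x27,0x31}
#1 dst[0x23+5] := {0x2f,0xea,0xca,0x31,0x40}
#2 dst[0x0e+2] := {0x1c,0xc2}
#3 dst[0x08+5] := {0x02,0x2b,0xfb,0xc3,0xa8}
#4 dst[0x04+4] := {0x02,0x2b,0xfb,0xc3}
query mem[0x0e]=0x1c, mem[0x07]=0xc3, mem[0x0b]=0xc3, mem[0x00]=0x2f

MEM[0x0e,0x07,0x0b,0x00] = 1c c3 c3 2f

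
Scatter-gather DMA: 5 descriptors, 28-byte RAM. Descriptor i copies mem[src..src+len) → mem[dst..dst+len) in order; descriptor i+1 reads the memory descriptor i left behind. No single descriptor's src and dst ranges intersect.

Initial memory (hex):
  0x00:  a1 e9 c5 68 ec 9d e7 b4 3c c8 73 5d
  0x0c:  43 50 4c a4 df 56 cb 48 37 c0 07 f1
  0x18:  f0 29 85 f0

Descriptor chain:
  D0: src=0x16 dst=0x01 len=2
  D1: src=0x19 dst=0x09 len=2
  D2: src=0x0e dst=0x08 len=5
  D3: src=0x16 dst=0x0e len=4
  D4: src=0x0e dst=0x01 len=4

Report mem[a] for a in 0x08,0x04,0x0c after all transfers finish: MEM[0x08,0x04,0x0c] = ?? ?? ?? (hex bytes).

MEM[0x08,0x04,0x0c] = 4c 29 cb

D0: mem[0x01..0x02] <- [07 f1]
D1: mem[0x09..0x0a] <- [29 85]
D2: mem[0x08..0x0c] <- [4c a4 df 56 cb]
D3: mem[0x0e..0x11] <- [07 f1 f0 29]
D4: mem[0x01..0x04] <- [07 f1 f0 29]
query mem[0x08]=0x4c, mem[0x04]=0x29, mem[0x0c]=0xcb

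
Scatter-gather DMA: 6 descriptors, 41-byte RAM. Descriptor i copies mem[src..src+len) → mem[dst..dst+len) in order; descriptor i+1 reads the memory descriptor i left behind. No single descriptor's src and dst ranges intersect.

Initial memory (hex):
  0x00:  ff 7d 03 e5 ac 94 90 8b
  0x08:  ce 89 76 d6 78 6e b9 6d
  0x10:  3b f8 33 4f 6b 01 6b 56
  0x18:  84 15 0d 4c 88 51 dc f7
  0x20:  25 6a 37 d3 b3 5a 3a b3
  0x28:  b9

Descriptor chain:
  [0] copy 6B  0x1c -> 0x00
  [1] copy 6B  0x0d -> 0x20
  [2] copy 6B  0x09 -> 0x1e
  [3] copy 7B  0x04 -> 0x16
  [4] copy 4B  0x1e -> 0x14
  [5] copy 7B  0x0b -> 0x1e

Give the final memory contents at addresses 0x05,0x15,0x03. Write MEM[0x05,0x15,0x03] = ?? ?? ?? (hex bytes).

MEM[0x05,0x15,0x03] = 6a 76 f7

  after D0: wrote 6B at 0x00 = 8851dcf7256a
  after D1: wrote 6B at 0x20 = 6eb96d3bf833
  after D2: wrote 6B at 0x1e = 8976d6786eb9
  after D3: wrote 7B at 0x16 = 256a908bce8976
  after D4: wrote 4B at 0x14 = 8976d678
  after D5: wrote 7B at 0x1e = d6786eb96d3bf8
query mem[0x05]=0x6a, mem[0x15]=0x76, mem[0x03]=0xf7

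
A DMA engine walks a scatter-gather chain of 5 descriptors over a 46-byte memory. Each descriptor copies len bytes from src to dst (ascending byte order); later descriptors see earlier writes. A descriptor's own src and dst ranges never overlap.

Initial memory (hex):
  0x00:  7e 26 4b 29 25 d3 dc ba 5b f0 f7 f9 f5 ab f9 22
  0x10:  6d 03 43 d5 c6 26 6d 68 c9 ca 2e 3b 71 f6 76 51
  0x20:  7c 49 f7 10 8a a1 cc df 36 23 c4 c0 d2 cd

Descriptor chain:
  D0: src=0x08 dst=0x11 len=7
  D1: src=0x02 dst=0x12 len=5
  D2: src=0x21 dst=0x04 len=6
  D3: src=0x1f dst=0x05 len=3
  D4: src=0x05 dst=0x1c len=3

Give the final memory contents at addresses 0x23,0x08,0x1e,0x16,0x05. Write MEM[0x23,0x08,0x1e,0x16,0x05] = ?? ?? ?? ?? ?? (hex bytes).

MEM[0x23,0x08,0x1e,0x16,0x05] = 10 a1 49 dc 51

#0 dst[0x11+7] := {0x5b,0xf0,0xf7,0xf9,0xf5,0xab,0xf9}
#1 dst[0x12+5] := {0x4b,0x29,0x25,0xd3,0xdc}
#2 dst[0x04+6] := {0x49,0xf7,0x10,0x8a,0xa1,0xcc}
#3 dst[0x05+3] := {0x51,0x7c,0x49}
#4 dst[0x1c+3] := {0x51,0x7c,0x49}
query mem[0x23]=0x10, mem[0x08]=0xa1, mem[0x1e]=0x49, mem[0x16]=0xdc, mem[0x05]=0x51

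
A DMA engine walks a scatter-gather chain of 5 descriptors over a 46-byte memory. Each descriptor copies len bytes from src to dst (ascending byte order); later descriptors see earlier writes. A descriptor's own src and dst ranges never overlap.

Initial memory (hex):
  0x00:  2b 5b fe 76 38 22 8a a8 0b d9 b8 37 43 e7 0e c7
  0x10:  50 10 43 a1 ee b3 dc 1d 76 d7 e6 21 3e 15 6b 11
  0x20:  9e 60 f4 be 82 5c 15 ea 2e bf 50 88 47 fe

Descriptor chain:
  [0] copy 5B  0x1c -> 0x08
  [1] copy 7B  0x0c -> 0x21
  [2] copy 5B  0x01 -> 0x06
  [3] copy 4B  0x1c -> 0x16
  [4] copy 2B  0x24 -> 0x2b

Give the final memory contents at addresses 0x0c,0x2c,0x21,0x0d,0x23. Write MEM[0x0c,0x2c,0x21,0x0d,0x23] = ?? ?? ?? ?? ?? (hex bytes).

MEM[0x0c,0x2c,0x21,0x0d,0x23] = 9e 50 9e e7 0e

[0] 0x1c->0x08 len=5 : 3e 15 6b 11 9e
[1] 0x0c->0x21 len=7 : 9e e7 0e c7 50 10 43
[2] 0x01->0x06 len=5 : 5b fe 76 38 22
[3] 0x1c->0x16 len=4 : 3e 15 6b 11
[4] 0x24->0x2b len=2 : c7 50
query mem[0x0c]=0x9e, mem[0x2c]=0x50, mem[0x21]=0x9e, mem[0x0d]=0xe7, mem[0x23]=0x0e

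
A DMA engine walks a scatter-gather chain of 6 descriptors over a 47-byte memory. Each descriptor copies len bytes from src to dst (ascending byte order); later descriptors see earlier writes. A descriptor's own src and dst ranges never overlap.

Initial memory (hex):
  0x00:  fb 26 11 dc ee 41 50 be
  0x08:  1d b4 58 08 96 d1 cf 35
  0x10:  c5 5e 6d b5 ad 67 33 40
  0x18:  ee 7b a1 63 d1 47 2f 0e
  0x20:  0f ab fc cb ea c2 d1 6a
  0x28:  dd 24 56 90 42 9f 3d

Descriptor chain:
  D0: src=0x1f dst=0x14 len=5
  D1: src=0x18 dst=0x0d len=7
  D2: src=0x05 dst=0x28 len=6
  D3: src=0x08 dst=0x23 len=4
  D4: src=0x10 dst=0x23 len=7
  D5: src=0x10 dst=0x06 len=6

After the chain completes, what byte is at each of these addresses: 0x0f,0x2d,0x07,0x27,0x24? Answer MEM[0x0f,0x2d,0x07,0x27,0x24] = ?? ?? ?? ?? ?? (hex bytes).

MEM[0x0f,0x2d,0x07,0x27,0x24] = a1 58 d1 0e d1

D0: mem[0x14..0x18] <- [0e 0f ab fc cb]
D1: mem[0x0d..0x13] <- [cb 7b a1 63 d1 47 2f]
D2: mem[0x28..0x2d] <- [41 50 be 1d b4 58]
D3: mem[0x23..0x26] <- [1d b4 58 08]
D4: mem[0x23..0x29] <- [63 d1 47 2f 0e 0f ab]
D5: mem[0x06..0x0b] <- [63 d1 47 2f 0e 0f]
query mem[0x0f]=0xa1, mem[0x2d]=0x58, mem[0x07]=0xd1, mem[0x27]=0x0e, mem[0x24]=0xd1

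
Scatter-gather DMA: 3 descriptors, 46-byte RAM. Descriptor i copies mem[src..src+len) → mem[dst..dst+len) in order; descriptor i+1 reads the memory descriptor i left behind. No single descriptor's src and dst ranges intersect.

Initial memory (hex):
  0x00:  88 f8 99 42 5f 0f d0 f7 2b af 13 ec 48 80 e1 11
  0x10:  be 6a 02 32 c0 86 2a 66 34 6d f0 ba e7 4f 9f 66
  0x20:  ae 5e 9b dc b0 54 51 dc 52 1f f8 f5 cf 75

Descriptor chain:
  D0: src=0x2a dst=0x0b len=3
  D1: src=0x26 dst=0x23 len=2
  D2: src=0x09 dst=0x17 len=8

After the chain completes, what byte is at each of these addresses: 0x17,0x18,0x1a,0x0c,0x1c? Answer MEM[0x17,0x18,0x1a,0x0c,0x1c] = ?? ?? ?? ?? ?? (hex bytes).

  after D0: wrote 3B at 0x0b = f8f5cf
  after D1: wrote 2B at 0x23 = 51dc
  after D2: wrote 8B at 0x17 = af13f8f5cfe111be
query mem[0x17]=0xaf, mem[0x18]=0x13, mem[0x1a]=0xf5, mem[0x0c]=0xf5, mem[0x1c]=0xe1

MEM[0x17,0x18,0x1a,0x0c,0x1c] = af 13 f5 f5 e1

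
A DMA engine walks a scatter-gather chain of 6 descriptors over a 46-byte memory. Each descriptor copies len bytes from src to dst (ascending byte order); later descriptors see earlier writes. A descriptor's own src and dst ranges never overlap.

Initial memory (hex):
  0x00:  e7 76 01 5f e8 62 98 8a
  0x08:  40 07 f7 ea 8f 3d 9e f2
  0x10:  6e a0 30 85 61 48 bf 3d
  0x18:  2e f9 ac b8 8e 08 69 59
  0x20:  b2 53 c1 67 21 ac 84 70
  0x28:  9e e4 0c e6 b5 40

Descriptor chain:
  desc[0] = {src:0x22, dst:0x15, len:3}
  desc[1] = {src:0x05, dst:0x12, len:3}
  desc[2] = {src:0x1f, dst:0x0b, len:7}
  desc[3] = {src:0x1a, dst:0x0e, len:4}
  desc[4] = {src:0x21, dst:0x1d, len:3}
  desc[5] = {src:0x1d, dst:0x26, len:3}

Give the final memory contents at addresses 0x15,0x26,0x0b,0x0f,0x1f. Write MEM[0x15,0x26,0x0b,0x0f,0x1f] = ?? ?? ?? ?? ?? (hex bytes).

MEM[0x15,0x26,0x0b,0x0f,0x1f] = c1 53 59 b8 67

  after D0: wrote 3B at 0x15 = c16721
  after D1: wrote 3B at 0x12 = 62988a
  after D2: wrote 7B at 0x0b = 59b253c16721ac
  after D3: wrote 4B at 0x0e = acb88e08
  after D4: wrote 3B at 0x1d = 53c167
  after D5: wrote 3B at 0x26 = 53c167
query mem[0x15]=0xc1, mem[0x26]=0x53, mem[0x0b]=0x59, mem[0x0f]=0xb8, mem[0x1f]=0x67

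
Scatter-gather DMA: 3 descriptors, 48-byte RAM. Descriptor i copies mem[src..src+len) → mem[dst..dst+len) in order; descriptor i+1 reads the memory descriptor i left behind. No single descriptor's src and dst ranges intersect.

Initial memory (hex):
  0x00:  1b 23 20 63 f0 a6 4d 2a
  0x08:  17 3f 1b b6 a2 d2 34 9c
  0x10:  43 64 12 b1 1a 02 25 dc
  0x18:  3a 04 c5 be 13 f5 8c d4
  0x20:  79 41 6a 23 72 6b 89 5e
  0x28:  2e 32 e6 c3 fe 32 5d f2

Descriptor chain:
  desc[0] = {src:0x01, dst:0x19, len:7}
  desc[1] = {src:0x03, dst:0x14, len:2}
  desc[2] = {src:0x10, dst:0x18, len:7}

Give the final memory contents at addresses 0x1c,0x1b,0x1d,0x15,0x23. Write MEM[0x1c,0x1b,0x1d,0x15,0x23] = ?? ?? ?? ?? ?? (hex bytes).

  after D0: wrote 7B at 0x19 = 232063f0a64d2a
  after D1: wrote 2B at 0x14 = 63f0
  after D2: wrote 7B at 0x18 = 436412b163f025
query mem[0x1c]=0x63, mem[0x1b]=0xb1, mem[0x1d]=0xf0, mem[0x15]=0xf0, mem[0x23]=0x23

MEM[0x1c,0x1b,0x1d,0x15,0x23] = 63 b1 f0 f0 23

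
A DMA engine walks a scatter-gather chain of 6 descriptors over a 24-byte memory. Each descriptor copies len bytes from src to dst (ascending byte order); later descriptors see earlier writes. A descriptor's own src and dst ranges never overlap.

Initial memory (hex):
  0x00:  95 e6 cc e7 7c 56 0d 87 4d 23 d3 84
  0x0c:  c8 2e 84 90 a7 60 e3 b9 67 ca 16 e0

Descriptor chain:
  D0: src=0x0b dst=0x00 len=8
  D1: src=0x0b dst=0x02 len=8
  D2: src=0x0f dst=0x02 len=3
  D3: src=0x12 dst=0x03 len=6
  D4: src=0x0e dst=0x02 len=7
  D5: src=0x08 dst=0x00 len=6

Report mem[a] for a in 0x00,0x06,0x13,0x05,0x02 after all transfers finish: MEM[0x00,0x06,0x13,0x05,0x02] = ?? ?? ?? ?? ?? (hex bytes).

MEM[0x00,0x06,0x13,0x05,0x02] = 67 e3 b9 2e d3

[0] 0x0b->0x00 len=8 : 84 c8 2e 84 90 a7 60 e3
[1] 0x0b->0x02 len=8 : 84 c8 2e 84 90 a7 60 e3
[2] 0x0f->0x02 len=3 : 90 a7 60
[3] 0x12->0x03 len=6 : e3 b9 67 ca 16 e0
[4] 0x0e->0x02 len=7 : 84 90 a7 60 e3 b9 67
[5] 0x08->0x00 len=6 : 67 e3 d3 84 c8 2e
query mem[0x00]=0x67, mem[0x06]=0xe3, mem[0x13]=0xb9, mem[0x05]=0x2e, mem[0x02]=0xd3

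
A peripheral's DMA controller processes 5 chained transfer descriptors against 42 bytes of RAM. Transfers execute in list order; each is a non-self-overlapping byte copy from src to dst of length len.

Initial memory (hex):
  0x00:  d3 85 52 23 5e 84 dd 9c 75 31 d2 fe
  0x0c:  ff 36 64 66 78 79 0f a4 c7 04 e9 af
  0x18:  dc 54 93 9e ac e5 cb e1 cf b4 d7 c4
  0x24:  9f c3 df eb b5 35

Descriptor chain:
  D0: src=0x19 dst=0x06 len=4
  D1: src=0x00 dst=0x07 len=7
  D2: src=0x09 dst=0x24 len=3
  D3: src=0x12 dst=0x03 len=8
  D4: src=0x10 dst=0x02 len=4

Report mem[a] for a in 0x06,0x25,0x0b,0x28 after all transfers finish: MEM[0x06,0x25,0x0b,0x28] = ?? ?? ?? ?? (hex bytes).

  after D0: wrote 4B at 0x06 = 54939eac
  after D1: wrote 7B at 0x07 = d38552235e8454
  after D2: wrote 3B at 0x24 = 52235e
  after D3: wrote 8B at 0x03 = 0fa4c704e9afdc54
  after D4: wrote 4B at 0x02 = 78790fa4
query mem[0x06]=0x04, mem[0x25]=0x23, mem[0x0b]=0x5e, mem[0x28]=0xb5

MEM[0x06,0x25,0x0b,0x28] = 04 23 5e b5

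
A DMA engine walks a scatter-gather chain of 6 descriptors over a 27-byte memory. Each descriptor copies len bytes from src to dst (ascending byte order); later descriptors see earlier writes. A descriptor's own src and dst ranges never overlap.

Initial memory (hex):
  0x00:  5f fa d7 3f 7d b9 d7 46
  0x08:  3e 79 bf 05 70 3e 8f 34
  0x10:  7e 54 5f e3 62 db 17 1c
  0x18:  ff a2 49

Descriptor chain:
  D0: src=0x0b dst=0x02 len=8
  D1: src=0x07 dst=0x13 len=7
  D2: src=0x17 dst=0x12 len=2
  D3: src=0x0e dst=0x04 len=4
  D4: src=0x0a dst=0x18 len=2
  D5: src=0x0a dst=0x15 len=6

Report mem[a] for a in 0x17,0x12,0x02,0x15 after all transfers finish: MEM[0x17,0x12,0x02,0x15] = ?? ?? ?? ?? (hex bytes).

[0] 0x0b->0x02 len=8 : 05 70 3e 8f 34 7e 54 5f
[1] 0x07->0x13 len=7 : 7e 54 5f bf 05 70 3e
[2] 0x17->0x12 len=2 : 05 70
[3] 0x0e->0x04 len=4 : 8f 34 7e 54
[4] 0x0a->0x18 len=2 : bf 05
[5] 0x0a->0x15 len=6 : bf 05 70 3e 8f 34
query mem[0x17]=0x70, mem[0x12]=0x05, mem[0x02]=0x05, mem[0x15]=0xbf

MEM[0x17,0x12,0x02,0x15] = 70 05 05 bf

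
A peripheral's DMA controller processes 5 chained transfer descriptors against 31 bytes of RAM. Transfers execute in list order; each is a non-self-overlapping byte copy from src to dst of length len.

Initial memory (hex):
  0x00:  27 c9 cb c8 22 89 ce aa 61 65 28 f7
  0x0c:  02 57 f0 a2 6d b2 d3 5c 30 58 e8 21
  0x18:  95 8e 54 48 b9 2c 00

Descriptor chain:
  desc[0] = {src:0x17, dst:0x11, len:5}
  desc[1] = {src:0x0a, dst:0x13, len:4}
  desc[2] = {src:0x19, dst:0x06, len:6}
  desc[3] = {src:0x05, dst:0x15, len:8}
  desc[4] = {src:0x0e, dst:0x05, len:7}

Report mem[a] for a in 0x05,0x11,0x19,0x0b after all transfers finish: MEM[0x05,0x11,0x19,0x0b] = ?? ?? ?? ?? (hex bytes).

MEM[0x05,0x11,0x19,0x0b] = f0 21 b9 f7

#0 dst[0x11+5] := {0x21,0x95,0x8e,0x54,0x48}
#1 dst[0x13+4] := {0x28,0xf7,0x02,0x57}
#2 dst[0x06+6] := {0x8e,0x54,0x48,0xb9,0x2c,0x00}
#3 dst[0x15+8] := {0x89,0x8e,0x54,0x48,0xb9,0x2c,0x00,0x02}
#4 dst[0x05+7] := {0xf0,0xa2,0x6d,0x21,0x95,0x28,0xf7}
query mem[0x05]=0xf0, mem[0x11]=0x21, mem[0x19]=0xb9, mem[0x0b]=0xf7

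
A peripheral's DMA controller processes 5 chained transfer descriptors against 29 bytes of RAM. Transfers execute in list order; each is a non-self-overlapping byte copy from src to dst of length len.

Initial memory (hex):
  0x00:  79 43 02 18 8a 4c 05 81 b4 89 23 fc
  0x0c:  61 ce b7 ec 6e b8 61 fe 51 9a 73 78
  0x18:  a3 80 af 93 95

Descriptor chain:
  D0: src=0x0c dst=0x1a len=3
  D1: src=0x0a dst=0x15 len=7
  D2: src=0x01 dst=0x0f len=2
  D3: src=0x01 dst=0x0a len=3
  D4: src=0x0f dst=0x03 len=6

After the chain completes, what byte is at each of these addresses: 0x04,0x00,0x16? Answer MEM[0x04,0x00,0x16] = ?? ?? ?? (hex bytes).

D0: mem[0x1a..0x1c] <- [61 ce b7]
D1: mem[0x15..0x1b] <- [23 fc 61 ce b7 ec 6e]
D2: mem[0x0f..0x10] <- [43 02]
D3: mem[0x0a..0x0c] <- [43 02 18]
D4: mem[0x03..0x08] <- [43 02 b8 61 fe 51]
query mem[0x04]=0x02, mem[0x00]=0x79, mem[0x16]=0xfc

MEM[0x04,0x00,0x16] = 02 79 fc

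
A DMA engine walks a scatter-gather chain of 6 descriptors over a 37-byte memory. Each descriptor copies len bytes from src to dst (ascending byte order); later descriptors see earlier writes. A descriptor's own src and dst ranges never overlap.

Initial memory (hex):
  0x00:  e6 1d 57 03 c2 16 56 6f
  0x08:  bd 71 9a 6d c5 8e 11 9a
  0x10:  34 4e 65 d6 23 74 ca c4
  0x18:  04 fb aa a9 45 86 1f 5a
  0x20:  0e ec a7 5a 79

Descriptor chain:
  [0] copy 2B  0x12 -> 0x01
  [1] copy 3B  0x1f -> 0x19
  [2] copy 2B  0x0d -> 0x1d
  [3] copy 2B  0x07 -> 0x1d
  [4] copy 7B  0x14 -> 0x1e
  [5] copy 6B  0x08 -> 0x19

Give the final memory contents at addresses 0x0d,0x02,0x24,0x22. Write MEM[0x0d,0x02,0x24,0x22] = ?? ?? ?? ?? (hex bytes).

#0 dst[0x01+2] := {0x65,0xd6}
#1 dst[0x19+3] := {0x5a,0x0e,0xec}
#2 dst[0x1d+2] := {0x8e,0x11}
#3 dst[0x1d+2] := {0x6f,0xbd}
#4 dst[0x1e+7] := {0x23,0x74,0xca,0xc4,0x04,0x5a,0x0e}
#5 dst[0x19+6] := {0xbd,0x71,0x9a,0x6d,0xc5,0x8e}
query mem[0x0d]=0x8e, mem[0x02]=0xd6, mem[0x24]=0x0e, mem[0x22]=0x04

MEM[0x0d,0x02,0x24,0x22] = 8e d6 0e 04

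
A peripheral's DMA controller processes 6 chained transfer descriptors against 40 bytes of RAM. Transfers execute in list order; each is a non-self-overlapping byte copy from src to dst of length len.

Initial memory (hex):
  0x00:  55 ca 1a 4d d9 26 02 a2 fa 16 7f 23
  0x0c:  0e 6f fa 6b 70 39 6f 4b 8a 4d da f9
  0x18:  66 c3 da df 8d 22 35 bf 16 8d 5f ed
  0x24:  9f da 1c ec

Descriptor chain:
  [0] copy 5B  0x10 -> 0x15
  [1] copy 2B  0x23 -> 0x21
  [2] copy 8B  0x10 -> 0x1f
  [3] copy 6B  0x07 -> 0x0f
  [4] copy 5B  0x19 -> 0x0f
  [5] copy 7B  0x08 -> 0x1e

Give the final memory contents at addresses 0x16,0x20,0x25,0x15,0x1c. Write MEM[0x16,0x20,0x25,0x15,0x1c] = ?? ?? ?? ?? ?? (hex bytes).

#0 dst[0x15+5] := {0x70,0x39,0x6f,0x4b,0x8a}
#1 dst[0x21+2] := {0xed,0x9f}
#2 dst[0x1f+8] := {0x70,0x39,0x6f,0x4b,0x8a,0x70,0x39,0x6f}
#3 dst[0x0f+6] := {0xa2,0xfa,0x16,0x7f,0x23,0x0e}
#4 dst[0x0f+5] := {0x8a,0xda,0xdf,0x8d,0x22}
#5 dst[0x1e+7] := {0xfa,0x16,0x7f,0x23,0x0e,0x6f,0xfa}
query mem[0x16]=0x39, mem[0x20]=0x7f, mem[0x25]=0x39, mem[0x15]=0x70, mem[0x1c]=0x8d

MEM[0x16,0x20,0x25,0x15,0x1c] = 39 7f 39 70 8d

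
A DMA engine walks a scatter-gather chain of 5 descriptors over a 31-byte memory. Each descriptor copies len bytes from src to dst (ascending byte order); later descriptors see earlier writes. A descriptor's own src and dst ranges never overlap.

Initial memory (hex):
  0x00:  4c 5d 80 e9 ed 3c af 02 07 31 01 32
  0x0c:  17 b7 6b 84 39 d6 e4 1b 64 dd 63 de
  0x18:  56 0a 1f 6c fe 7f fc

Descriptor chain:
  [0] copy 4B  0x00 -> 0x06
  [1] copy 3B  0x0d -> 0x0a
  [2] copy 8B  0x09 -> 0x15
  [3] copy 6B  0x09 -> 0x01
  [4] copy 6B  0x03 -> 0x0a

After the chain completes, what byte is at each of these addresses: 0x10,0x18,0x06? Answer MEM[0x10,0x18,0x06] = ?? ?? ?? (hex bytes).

  after D0: wrote 4B at 0x06 = 4c5d80e9
  after D1: wrote 3B at 0x0a = b76b84
  after D2: wrote 8B at 0x15 = e9b76b84b76b8439
  after D3: wrote 6B at 0x01 = e9b76b84b76b
  after D4: wrote 6B at 0x0a = 6b84b76b5d80
query mem[0x10]=0x39, mem[0x18]=0x84, mem[0x06]=0x6b

MEM[0x10,0x18,0x06] = 39 84 6b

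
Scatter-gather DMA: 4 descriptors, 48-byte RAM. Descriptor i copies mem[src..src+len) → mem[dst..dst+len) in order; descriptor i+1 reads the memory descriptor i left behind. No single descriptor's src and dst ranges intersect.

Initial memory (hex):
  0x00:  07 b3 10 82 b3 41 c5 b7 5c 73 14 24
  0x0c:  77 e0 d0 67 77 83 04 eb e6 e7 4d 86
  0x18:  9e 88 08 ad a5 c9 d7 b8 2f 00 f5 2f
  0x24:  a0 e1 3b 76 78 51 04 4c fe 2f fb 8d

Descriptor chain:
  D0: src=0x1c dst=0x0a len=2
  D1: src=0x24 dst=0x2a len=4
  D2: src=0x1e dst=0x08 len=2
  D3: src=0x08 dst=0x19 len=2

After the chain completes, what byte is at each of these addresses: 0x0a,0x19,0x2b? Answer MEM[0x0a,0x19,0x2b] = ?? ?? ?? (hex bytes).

[0] 0x1c->0x0a len=2 : a5 c9
[1] 0x24->0x2a len=4 : a0 e1 3b 76
[2] 0x1e->0x08 len=2 : d7 b8
[3] 0x08->0x19 len=2 : d7 b8
query mem[0x0a]=0xa5, mem[0x19]=0xd7, mem[0x2b]=0xe1

MEM[0x0a,0x19,0x2b] = a5 d7 e1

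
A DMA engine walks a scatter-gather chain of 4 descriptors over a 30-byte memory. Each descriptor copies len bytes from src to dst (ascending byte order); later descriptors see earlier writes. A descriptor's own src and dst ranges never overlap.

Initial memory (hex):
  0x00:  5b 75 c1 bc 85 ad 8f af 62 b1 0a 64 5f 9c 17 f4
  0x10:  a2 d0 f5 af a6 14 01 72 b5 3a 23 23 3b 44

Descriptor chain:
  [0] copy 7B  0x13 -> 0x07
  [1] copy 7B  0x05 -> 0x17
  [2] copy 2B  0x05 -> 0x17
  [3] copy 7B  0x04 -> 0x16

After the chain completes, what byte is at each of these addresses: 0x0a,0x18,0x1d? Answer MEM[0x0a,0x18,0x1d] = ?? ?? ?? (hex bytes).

#0 dst[0x07+7] := {0xaf,0xa6,0x14,0x01,0x72,0xb5,0x3a}
#1 dst[0x17+7] := {0xad,0x8f,0xaf,0xa6,0x14,0x01,0x72}
#2 dst[0x17+2] := {0xad,0x8f}
#3 dst[0x16+7] := {0x85,0xad,0x8f,0xaf,0xa6,0x14,0x01}
query mem[0x0a]=0x01, mem[0x18]=0x8f, mem[0x1d]=0x72

MEM[0x0a,0x18,0x1d] = 01 8f 72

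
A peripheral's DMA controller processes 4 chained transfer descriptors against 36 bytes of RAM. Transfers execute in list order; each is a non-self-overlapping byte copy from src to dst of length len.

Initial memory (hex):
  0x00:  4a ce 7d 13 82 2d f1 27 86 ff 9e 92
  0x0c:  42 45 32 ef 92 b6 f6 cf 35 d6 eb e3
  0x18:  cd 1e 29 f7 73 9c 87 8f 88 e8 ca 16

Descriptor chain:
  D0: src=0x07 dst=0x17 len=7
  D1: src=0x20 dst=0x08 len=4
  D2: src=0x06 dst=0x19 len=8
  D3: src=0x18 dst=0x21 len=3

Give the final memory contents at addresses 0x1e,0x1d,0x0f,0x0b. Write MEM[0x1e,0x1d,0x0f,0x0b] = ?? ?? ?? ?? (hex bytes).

#0 dst[0x17+7] := {0x27,0x86,0xff,0x9e,0x92,0x42,0x45}
#1 dst[0x08+4] := {0x88,0xe8,0xca,0x16}
#2 dst[0x19+8] := {0xf1,0x27,0x88,0xe8,0xca,0x16,0x42,0x45}
#3 dst[0x21+3] := {0x86,0xf1,0x27}
query mem[0x1e]=0x16, mem[0x1d]=0xca, mem[0x0f]=0xef, mem[0x0b]=0x16

MEM[0x1e,0x1d,0x0f,0x0b] = 16 ca ef 16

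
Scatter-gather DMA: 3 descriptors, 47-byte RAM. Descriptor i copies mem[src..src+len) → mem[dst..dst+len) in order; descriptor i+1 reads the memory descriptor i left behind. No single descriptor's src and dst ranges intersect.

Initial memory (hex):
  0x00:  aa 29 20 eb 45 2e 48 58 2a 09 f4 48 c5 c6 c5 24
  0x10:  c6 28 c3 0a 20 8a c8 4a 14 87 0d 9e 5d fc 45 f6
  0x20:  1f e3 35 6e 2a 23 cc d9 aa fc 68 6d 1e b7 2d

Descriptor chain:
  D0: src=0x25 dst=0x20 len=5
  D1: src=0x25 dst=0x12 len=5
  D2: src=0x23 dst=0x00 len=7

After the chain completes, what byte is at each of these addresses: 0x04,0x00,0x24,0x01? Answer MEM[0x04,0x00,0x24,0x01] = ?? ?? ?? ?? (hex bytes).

[0] 0x25->0x20 len=5 : 23 cc d9 aa fc
[1] 0x25->0x12 len=5 : 23 cc d9 aa fc
[2] 0x23->0x00 len=7 : aa fc 23 cc d9 aa fc
query mem[0x04]=0xd9, mem[0x00]=0xaa, mem[0x24]=0xfc, mem[0x01]=0xfc

MEM[0x04,0x00,0x24,0x01] = d9 aa fc fc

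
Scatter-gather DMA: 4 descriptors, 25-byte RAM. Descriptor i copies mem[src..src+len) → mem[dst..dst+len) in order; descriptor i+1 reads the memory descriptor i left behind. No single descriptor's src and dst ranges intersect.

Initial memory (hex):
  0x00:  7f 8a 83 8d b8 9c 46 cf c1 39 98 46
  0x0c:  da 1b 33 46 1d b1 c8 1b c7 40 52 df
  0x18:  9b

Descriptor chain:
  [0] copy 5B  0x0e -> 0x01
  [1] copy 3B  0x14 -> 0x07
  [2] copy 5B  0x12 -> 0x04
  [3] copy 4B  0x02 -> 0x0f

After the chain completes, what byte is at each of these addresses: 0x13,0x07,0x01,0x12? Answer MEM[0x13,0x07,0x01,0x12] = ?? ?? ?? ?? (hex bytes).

#0 dst[0x01+5] := {0x33,0x46,0x1d,0xb1,0xc8}
#1 dst[0x07+3] := {0xc7,0x40,0x52}
#2 dst[0x04+5] := {0xc8,0x1b,0xc7,0x40,0x52}
#3 dst[0x0f+4] := {0x46,0x1d,0xc8,0x1b}
query mem[0x13]=0x1b, mem[0x07]=0x40, mem[0x01]=0x33, mem[0x12]=0x1b

MEM[0x13,0x07,0x01,0x12] = 1b 40 33 1b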